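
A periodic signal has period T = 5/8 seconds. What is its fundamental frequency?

The fundamental frequency is the reciprocal of the period.
f = 1/T = 1/(5/8) = 8/5 Hz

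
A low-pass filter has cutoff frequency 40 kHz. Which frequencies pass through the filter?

A low-pass filter passes all frequencies below the cutoff frequency 40 kHz and attenuates higher frequencies.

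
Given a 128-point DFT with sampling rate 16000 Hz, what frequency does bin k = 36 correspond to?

The frequency of DFT bin k is: f_k = k * f_s / N
f_36 = 36 * 16000 / 128 = 4500 Hz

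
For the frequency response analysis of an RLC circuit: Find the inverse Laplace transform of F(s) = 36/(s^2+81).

Standard pair: w/(s^2+w^2) <-> sin(wt)*u(t)
Recognize w^2 = 81, so w = 9; numerator 36 = 4*9.
f(t) = 4*sin(9t)*u(t)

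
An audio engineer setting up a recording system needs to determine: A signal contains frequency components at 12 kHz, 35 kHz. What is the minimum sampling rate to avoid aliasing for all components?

The highest frequency component is f_max = 35 kHz.
Nyquist rate = 2 * f_max = 2 * 35 kHz = 70 kHz.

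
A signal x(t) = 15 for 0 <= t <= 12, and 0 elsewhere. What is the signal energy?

Energy = integral of |x(t)|^2 dt over the signal duration
= 15^2 * 12 = 225 * 12 = 2700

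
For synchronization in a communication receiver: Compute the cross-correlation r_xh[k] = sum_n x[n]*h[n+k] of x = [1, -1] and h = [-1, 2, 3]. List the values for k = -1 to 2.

Both sequences indexed from 0 and zero outside their support.
Lags with overlap: k = -1 to 2.
  r_xh[-1] = x[1]*h[0] = 1
  r_xh[0] = x[0]*h[0] + x[1]*h[1] = -3
  r_xh[1] = x[0]*h[1] + x[1]*h[2] = -1
  r_xh[2] = x[0]*h[2] = 3
r_xh = [1, -3, -1, 3] (for k = -1, ..., 2)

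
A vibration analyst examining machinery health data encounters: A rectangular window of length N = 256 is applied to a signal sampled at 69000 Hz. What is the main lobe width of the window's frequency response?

For a rectangular window of length N,
the main lobe width in frequency is 2*f_s/N.
= 2*69000/256 = 8625/16 Hz
This determines the minimum frequency separation for resolving two sinusoids.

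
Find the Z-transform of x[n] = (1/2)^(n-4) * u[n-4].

Time-shifting property: if X(z) = Z{x[n]}, then Z{x[n-d]} = z^(-d) * X(z)
X(z) = z/(z - 1/2) for x[n] = (1/2)^n * u[n]
Z{x[n-4]} = z^(-4) * z/(z - 1/2) = z^(-3)/(z - 1/2)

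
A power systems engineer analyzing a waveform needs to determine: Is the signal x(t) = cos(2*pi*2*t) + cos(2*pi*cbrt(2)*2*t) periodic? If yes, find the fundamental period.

f1 = 2 Hz, f2 = 2*cbrt(2) Hz
Ratio f2/f1 = cbrt(2), which is irrational.
Since the frequency ratio is irrational, no common period exists.
The signal is not periodic.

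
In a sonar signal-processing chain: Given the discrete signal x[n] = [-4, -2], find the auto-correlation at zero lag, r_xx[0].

The auto-correlation at zero lag r_xx[0] equals the signal energy.
r_xx[0] = sum of x[n]^2 = (-4)^2 + (-2)^2
= 16 + 4 = 20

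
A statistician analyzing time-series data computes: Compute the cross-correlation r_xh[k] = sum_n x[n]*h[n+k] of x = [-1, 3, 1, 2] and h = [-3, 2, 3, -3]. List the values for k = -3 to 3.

Both sequences indexed from 0 and zero outside their support.
Lags with overlap: k = -3 to 3.
  r_xh[-3] = x[3]*h[0] = -6
  r_xh[-2] = x[2]*h[0] + x[3]*h[1] = 1
  r_xh[-1] = x[1]*h[0] + x[2]*h[1] + x[3]*h[2] = -1
  r_xh[0] = x[0]*h[0] + x[1]*h[1] + x[2]*h[2] + x[3]*h[3] = 6
  r_xh[1] = x[0]*h[1] + x[1]*h[2] + x[2]*h[3] = 4
  r_xh[2] = x[0]*h[2] + x[1]*h[3] = -12
  r_xh[3] = x[0]*h[3] = 3
r_xh = [-6, 1, -1, 6, 4, -12, 3] (for k = -3, ..., 3)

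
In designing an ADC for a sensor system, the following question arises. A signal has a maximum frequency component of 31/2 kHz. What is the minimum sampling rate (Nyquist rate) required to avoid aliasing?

By the Nyquist-Shannon sampling theorem,
the minimum sampling rate (Nyquist rate) must be at least 2 * f_max.
Nyquist rate = 2 * 31/2 kHz = 31 kHz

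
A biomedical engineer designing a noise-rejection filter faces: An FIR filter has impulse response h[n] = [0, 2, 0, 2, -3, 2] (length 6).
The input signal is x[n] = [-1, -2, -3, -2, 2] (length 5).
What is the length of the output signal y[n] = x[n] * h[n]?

For linear convolution, the output length is:
len(y) = len(x) + len(h) - 1 = 5 + 6 - 1 = 10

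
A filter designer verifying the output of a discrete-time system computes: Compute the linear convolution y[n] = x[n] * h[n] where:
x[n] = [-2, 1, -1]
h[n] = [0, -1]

y[n] = sum_k x[k]*h[n-k]. Output length = len(x) + len(h) - 1 = 3 + 2 - 1 = 4.
y[0] = -2*0 = 0
y[1] = 1*0 + -2*-1 = 2
y[2] = -1*0 + 1*-1 = -1
y[3] = -1*-1 = 1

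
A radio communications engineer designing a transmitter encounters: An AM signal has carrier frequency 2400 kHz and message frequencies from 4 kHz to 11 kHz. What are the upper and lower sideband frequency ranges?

Upper sideband (USB) = fc + [fm_low, fm_high] = 2400 + [4, 11] = [2404, 2411] kHz
Lower sideband (LSB) = fc - [fm_high, fm_low] = 2400 - [11, 4] = [2389, 2396] kHz
Total occupied spectrum: 2389 kHz to 2411 kHz (plus carrier at 2400 kHz)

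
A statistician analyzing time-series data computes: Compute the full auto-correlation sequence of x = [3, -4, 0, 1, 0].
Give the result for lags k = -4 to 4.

r_xx[k] = sum_m x[m]*x[m+k], indexed from 0, for k = -4 to 4:
  r_xx[-4] = x[4]*x[0] = 0
  r_xx[-3] = x[3]*x[0] + x[4]*x[1] = 3
  r_xx[-2] = x[2]*x[0] + x[3]*x[1] + x[4]*x[2] = -4
  r_xx[-1] = x[1]*x[0] + x[2]*x[1] + x[3]*x[2] + x[4]*x[3] = -12
  r_xx[0] = x[0]*x[0] + x[1]*x[1] + x[2]*x[2] + x[3]*x[3] + x[4]*x[4] = 26
  r_xx[1] = x[0]*x[1] + x[1]*x[2] + x[2]*x[3] + x[3]*x[4] = -12
  r_xx[2] = x[0]*x[2] + x[1]*x[3] + x[2]*x[4] = -4
  r_xx[3] = x[0]*x[3] + x[1]*x[4] = 3
  r_xx[4] = x[0]*x[4] = 0
r_xx = [0, 3, -4, -12, 26, -12, -4, 3, 0]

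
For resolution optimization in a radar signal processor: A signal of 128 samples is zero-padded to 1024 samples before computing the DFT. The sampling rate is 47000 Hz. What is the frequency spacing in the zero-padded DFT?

Original DFT: N = 128, resolution = f_s/N = 47000/128 = 5875/16 Hz
Zero-padded DFT: N = 1024, resolution = f_s/N = 47000/1024 = 5875/128 Hz
Zero-padding interpolates the spectrum (finer frequency grid)
but does NOT improve the true spectral resolution (ability to resolve close frequencies).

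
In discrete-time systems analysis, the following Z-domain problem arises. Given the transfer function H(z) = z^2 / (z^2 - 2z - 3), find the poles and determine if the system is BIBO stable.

Poles are roots of the denominator: z^2 - 2z - 3 = 0.
Quadratic formula: z = [-(-2) +/- sqrt((-2)^2 - 4*(-3))] / 2
Discriminant = 4 + 12 = 16; sqrt = 4.
z = (2 +/- 4) / 2 => z = 3 or z = -1.
|p1| = 1, |p2| = 3.
For BIBO stability, all poles must lie inside the unit circle (|p| < 1).
System is UNSTABLE since at least one |p| >= 1.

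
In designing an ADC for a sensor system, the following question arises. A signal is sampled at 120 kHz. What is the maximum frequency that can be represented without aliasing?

The maximum frequency that can be represented without aliasing
is the Nyquist frequency: f_max = f_s / 2 = 120 kHz / 2 = 60 kHz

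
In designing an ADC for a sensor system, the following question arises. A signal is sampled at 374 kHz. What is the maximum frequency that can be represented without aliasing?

The maximum frequency that can be represented without aliasing
is the Nyquist frequency: f_max = f_s / 2 = 374 kHz / 2 = 187 kHz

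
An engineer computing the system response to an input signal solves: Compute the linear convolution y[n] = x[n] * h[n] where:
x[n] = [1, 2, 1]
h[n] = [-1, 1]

y[n] = sum_k x[k]*h[n-k]. Output length = len(x) + len(h) - 1 = 3 + 2 - 1 = 4.
y[0] = 1*-1 = -1
y[1] = 2*-1 + 1*1 = -1
y[2] = 1*-1 + 2*1 = 1
y[3] = 1*1 = 1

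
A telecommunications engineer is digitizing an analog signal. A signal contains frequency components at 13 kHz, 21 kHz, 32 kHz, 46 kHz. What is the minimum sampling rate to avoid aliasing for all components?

The highest frequency component is f_max = 46 kHz.
Nyquist rate = 2 * f_max = 2 * 46 kHz = 92 kHz.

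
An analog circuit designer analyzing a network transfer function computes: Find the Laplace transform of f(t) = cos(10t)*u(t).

Standard pair: cos(wt)*u(t) <-> s/(s^2+w^2)
With w = 10: L{cos(10t)*u(t)} = s/(s^2+100)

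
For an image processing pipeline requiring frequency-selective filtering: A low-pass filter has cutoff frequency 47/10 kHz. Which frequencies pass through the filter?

A low-pass filter passes all frequencies below the cutoff frequency 47/10 kHz and attenuates higher frequencies.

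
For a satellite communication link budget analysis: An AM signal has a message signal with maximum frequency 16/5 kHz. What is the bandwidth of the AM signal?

In AM (double-sideband), the bandwidth is twice the message frequency.
BW = 2 * f_m = 2 * 16/5 kHz = 32/5 kHz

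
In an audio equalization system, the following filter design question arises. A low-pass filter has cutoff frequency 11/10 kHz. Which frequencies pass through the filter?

A low-pass filter passes all frequencies below the cutoff frequency 11/10 kHz and attenuates higher frequencies.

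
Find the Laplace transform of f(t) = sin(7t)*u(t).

Standard pair: sin(wt)*u(t) <-> w/(s^2+w^2)
With w = 7: L{sin(7t)*u(t)} = 7/(s^2+49)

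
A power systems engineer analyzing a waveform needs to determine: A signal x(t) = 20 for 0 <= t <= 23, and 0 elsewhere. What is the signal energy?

Energy = integral of |x(t)|^2 dt over the signal duration
= 20^2 * 23 = 400 * 23 = 9200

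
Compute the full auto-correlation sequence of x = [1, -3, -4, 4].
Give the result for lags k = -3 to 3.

r_xx[k] = sum_m x[m]*x[m+k], indexed from 0, for k = -3 to 3:
  r_xx[-3] = x[3]*x[0] = 4
  r_xx[-2] = x[2]*x[0] + x[3]*x[1] = -16
  r_xx[-1] = x[1]*x[0] + x[2]*x[1] + x[3]*x[2] = -7
  r_xx[0] = x[0]*x[0] + x[1]*x[1] + x[2]*x[2] + x[3]*x[3] = 42
  r_xx[1] = x[0]*x[1] + x[1]*x[2] + x[2]*x[3] = -7
  r_xx[2] = x[0]*x[2] + x[1]*x[3] = -16
  r_xx[3] = x[0]*x[3] = 4
r_xx = [4, -16, -7, 42, -7, -16, 4]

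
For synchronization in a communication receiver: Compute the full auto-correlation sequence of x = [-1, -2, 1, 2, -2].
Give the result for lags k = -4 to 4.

r_xx[k] = sum_m x[m]*x[m+k], indexed from 0, for k = -4 to 4:
  r_xx[-4] = x[4]*x[0] = 2
  r_xx[-3] = x[3]*x[0] + x[4]*x[1] = 2
  r_xx[-2] = x[2]*x[0] + x[3]*x[1] + x[4]*x[2] = -7
  r_xx[-1] = x[1]*x[0] + x[2]*x[1] + x[3]*x[2] + x[4]*x[3] = -2
  r_xx[0] = x[0]*x[0] + x[1]*x[1] + x[2]*x[2] + x[3]*x[3] + x[4]*x[4] = 14
  r_xx[1] = x[0]*x[1] + x[1]*x[2] + x[2]*x[3] + x[3]*x[4] = -2
  r_xx[2] = x[0]*x[2] + x[1]*x[3] + x[2]*x[4] = -7
  r_xx[3] = x[0]*x[3] + x[1]*x[4] = 2
  r_xx[4] = x[0]*x[4] = 2
r_xx = [2, 2, -7, -2, 14, -2, -7, 2, 2]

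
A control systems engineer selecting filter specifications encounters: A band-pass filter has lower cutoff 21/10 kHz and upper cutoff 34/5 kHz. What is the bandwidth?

Bandwidth = f_high - f_low
= 34/5 kHz - 21/10 kHz = 47/10 kHz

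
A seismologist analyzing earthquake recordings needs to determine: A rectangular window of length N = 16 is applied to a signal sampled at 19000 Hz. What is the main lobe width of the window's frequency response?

For a rectangular window of length N,
the main lobe width in frequency is 2*f_s/N.
= 2*19000/16 = 2375 Hz
This determines the minimum frequency separation for resolving two sinusoids.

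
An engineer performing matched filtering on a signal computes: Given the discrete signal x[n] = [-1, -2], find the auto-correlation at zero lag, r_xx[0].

The auto-correlation at zero lag r_xx[0] equals the signal energy.
r_xx[0] = sum of x[n]^2 = (-1)^2 + (-2)^2
= 1 + 4 = 5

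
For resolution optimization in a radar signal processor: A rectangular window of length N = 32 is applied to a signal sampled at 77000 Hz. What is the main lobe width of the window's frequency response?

For a rectangular window of length N,
the main lobe width in frequency is 2*f_s/N.
= 2*77000/32 = 9625/2 Hz
This determines the minimum frequency separation for resolving two sinusoids.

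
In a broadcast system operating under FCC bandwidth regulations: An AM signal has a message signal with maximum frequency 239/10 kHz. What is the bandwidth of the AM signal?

In AM (double-sideband), the bandwidth is twice the message frequency.
BW = 2 * f_m = 2 * 239/10 kHz = 239/5 kHz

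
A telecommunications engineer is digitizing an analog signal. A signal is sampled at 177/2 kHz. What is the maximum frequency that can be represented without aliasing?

The maximum frequency that can be represented without aliasing
is the Nyquist frequency: f_max = f_s / 2 = 177/2 kHz / 2 = 177/4 kHz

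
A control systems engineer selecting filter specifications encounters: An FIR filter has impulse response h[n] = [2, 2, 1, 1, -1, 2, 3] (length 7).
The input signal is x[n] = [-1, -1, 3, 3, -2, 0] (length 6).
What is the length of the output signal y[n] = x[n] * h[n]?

For linear convolution, the output length is:
len(y) = len(x) + len(h) - 1 = 6 + 7 - 1 = 12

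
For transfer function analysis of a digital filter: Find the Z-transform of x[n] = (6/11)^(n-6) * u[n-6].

Time-shifting property: if X(z) = Z{x[n]}, then Z{x[n-d]} = z^(-d) * X(z)
X(z) = z/(z - 6/11) for x[n] = (6/11)^n * u[n]
Z{x[n-6]} = z^(-6) * z/(z - 6/11) = z^(-5)/(z - 6/11)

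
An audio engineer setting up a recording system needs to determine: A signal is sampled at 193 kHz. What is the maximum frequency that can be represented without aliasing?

The maximum frequency that can be represented without aliasing
is the Nyquist frequency: f_max = f_s / 2 = 193 kHz / 2 = 193/2 kHz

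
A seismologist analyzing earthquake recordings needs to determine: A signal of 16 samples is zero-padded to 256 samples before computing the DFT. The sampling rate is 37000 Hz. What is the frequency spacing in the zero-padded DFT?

Original DFT: N = 16, resolution = f_s/N = 37000/16 = 4625/2 Hz
Zero-padded DFT: N = 256, resolution = f_s/N = 37000/256 = 4625/32 Hz
Zero-padding interpolates the spectrum (finer frequency grid)
but does NOT improve the true spectral resolution (ability to resolve close frequencies).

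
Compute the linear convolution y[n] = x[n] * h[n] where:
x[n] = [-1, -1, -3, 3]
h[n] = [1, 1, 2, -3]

y[n] = sum_k x[k]*h[n-k]. Output length = len(x) + len(h) - 1 = 4 + 4 - 1 = 7.
y[0] = -1*1 = -1
y[1] = -1*1 + -1*1 = -2
y[2] = -3*1 + -1*1 + -1*2 = -6
y[3] = 3*1 + -3*1 + -1*2 + -1*-3 = 1
y[4] = 3*1 + -3*2 + -1*-3 = 0
y[5] = 3*2 + -3*-3 = 15
y[6] = 3*-3 = -9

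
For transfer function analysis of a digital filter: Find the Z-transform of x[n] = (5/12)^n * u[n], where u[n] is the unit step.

The Z-transform of a^n * u[n] is z/(z-a) for |z| > |a|.
Here a = 5/12, so X(z) = z/(z - (5/12)) = 12z/(12z - 5)
ROC: |z| > 5/12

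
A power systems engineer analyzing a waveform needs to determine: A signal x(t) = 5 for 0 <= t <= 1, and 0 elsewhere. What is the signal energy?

Energy = integral of |x(t)|^2 dt over the signal duration
= 5^2 * 1 = 25 * 1 = 25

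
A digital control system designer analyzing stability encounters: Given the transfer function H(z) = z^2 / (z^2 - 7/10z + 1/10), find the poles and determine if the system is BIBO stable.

Poles are roots of the denominator: z^2 - 7/10z + 1/10 = 0.
Quadratic formula: z = [-(-7/10) +/- sqrt((-7/10)^2 - 4*(1/10))] / 2
Discriminant = 49/100 - 2/5 = 9/100; sqrt = 3/10.
z = (7/10 +/- 3/10) / 2 => z = 1/2 or z = 1/5.
|p1| = 1/2, |p2| = 1/5.
For BIBO stability, all poles must lie inside the unit circle (|p| < 1).
System is STABLE since both |p| < 1.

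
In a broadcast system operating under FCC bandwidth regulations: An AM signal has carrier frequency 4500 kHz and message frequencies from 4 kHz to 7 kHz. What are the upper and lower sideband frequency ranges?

Upper sideband (USB) = fc + [fm_low, fm_high] = 4500 + [4, 7] = [4504, 4507] kHz
Lower sideband (LSB) = fc - [fm_high, fm_low] = 4500 - [7, 4] = [4493, 4496] kHz
Total occupied spectrum: 4493 kHz to 4507 kHz (plus carrier at 4500 kHz)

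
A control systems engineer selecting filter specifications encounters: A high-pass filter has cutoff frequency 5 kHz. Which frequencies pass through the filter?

A high-pass filter passes all frequencies above the cutoff frequency 5 kHz and attenuates lower frequencies.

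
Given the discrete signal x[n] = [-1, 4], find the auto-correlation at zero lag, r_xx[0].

The auto-correlation at zero lag r_xx[0] equals the signal energy.
r_xx[0] = sum of x[n]^2 = (-1)^2 + 4^2
= 1 + 16 = 17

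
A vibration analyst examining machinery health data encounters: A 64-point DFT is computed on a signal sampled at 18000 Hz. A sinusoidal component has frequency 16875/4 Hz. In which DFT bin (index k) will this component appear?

DFT frequency resolution = f_s/N = 18000/64 = 1125/4 Hz
Bin index k = f_signal / resolution = 16875/4 / 1125/4 = 15
The signal frequency 16875/4 Hz falls in DFT bin k = 15.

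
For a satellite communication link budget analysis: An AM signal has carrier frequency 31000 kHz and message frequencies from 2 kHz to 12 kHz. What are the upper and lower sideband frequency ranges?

Upper sideband (USB) = fc + [fm_low, fm_high] = 31000 + [2, 12] = [31002, 31012] kHz
Lower sideband (LSB) = fc - [fm_high, fm_low] = 31000 - [12, 2] = [30988, 30998] kHz
Total occupied spectrum: 30988 kHz to 31012 kHz (plus carrier at 31000 kHz)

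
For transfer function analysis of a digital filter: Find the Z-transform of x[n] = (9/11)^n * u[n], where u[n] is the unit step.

The Z-transform of a^n * u[n] is z/(z-a) for |z| > |a|.
Here a = 9/11, so X(z) = z/(z - (9/11)) = 11z/(11z - 9)
ROC: |z| > 9/11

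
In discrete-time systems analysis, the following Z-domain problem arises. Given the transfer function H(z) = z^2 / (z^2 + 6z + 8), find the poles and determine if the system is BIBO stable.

Poles are roots of the denominator: z^2 + 6z + 8 = 0.
Quadratic formula: z = [-(6) +/- sqrt((6)^2 - 4*(8))] / 2
Discriminant = 36 - 32 = 4; sqrt = 2.
z = (-6 +/- 2) / 2 => z = -2 or z = -4.
|p1| = 2, |p2| = 4.
For BIBO stability, all poles must lie inside the unit circle (|p| < 1).
System is UNSTABLE since at least one |p| >= 1.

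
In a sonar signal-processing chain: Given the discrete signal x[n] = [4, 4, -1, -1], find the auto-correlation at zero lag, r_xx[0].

The auto-correlation at zero lag r_xx[0] equals the signal energy.
r_xx[0] = sum of x[n]^2 = 4^2 + 4^2 + (-1)^2 + (-1)^2
= 16 + 16 + 1 + 1 = 34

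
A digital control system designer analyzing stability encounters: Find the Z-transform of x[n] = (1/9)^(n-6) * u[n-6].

Time-shifting property: if X(z) = Z{x[n]}, then Z{x[n-d]} = z^(-d) * X(z)
X(z) = z/(z - 1/9) for x[n] = (1/9)^n * u[n]
Z{x[n-6]} = z^(-6) * z/(z - 1/9) = z^(-5)/(z - 1/9)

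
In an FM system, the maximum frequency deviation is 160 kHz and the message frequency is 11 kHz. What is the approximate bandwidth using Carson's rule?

Carson's rule: BW = 2*(delta_f + f_m)
= 2*(160 + 11) kHz = 342 kHz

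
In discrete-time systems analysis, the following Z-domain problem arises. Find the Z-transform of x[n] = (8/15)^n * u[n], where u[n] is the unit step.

The Z-transform of a^n * u[n] is z/(z-a) for |z| > |a|.
Here a = 8/15, so X(z) = z/(z - (8/15)) = 15z/(15z - 8)
ROC: |z| > 8/15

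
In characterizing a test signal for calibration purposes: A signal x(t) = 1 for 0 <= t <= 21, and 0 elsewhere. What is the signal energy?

Energy = integral of |x(t)|^2 dt over the signal duration
= 1^2 * 21 = 1 * 21 = 21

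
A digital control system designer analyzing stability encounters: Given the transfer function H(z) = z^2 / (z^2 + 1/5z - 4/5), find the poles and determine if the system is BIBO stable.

Poles are roots of the denominator: z^2 + 1/5z - 4/5 = 0.
Quadratic formula: z = [-(1/5) +/- sqrt((1/5)^2 - 4*(-4/5))] / 2
Discriminant = 1/25 + 16/5 = 81/25; sqrt = 9/5.
z = (-1/5 +/- 9/5) / 2 => z = 4/5 or z = -1.
|p1| = 1, |p2| = 4/5.
For BIBO stability, all poles must lie inside the unit circle (|p| < 1).
System is UNSTABLE since at least one |p| >= 1.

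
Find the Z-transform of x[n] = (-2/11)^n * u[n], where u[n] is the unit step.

The Z-transform of a^n * u[n] is z/(z-a) for |z| > |a|.
Here a = -2/11, so X(z) = z/(z - (-2/11)) = 11z/(11z + 2)
ROC: |z| > 2/11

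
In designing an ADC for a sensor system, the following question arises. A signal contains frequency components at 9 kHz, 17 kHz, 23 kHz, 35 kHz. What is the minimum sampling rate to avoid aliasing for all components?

The highest frequency component is f_max = 35 kHz.
Nyquist rate = 2 * f_max = 2 * 35 kHz = 70 kHz.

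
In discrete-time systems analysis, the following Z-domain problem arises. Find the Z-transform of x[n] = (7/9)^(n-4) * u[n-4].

Time-shifting property: if X(z) = Z{x[n]}, then Z{x[n-d]} = z^(-d) * X(z)
X(z) = z/(z - 7/9) for x[n] = (7/9)^n * u[n]
Z{x[n-4]} = z^(-4) * z/(z - 7/9) = z^(-3)/(z - 7/9)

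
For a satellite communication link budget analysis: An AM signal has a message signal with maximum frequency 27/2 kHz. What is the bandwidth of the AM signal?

In AM (double-sideband), the bandwidth is twice the message frequency.
BW = 2 * f_m = 2 * 27/2 kHz = 27 kHz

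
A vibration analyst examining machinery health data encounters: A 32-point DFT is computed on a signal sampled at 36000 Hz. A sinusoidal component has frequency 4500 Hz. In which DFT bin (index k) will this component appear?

DFT frequency resolution = f_s/N = 36000/32 = 1125 Hz
Bin index k = f_signal / resolution = 4500 / 1125 = 4
The signal frequency 4500 Hz falls in DFT bin k = 4.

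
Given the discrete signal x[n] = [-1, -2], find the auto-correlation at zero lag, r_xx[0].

The auto-correlation at zero lag r_xx[0] equals the signal energy.
r_xx[0] = sum of x[n]^2 = (-1)^2 + (-2)^2
= 1 + 4 = 5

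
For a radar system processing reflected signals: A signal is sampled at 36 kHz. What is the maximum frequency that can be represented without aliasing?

The maximum frequency that can be represented without aliasing
is the Nyquist frequency: f_max = f_s / 2 = 36 kHz / 2 = 18 kHz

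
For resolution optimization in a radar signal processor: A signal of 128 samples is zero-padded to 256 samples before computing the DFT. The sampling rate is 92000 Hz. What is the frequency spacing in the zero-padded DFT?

Original DFT: N = 128, resolution = f_s/N = 92000/128 = 2875/4 Hz
Zero-padded DFT: N = 256, resolution = f_s/N = 92000/256 = 2875/8 Hz
Zero-padding interpolates the spectrum (finer frequency grid)
but does NOT improve the true spectral resolution (ability to resolve close frequencies).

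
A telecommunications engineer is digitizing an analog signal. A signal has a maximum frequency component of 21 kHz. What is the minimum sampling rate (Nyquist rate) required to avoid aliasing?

By the Nyquist-Shannon sampling theorem,
the minimum sampling rate (Nyquist rate) must be at least 2 * f_max.
Nyquist rate = 2 * 21 kHz = 42 kHz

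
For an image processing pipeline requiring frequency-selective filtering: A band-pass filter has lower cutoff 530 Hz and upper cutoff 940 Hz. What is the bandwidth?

Bandwidth = f_high - f_low
= 940 Hz - 530 Hz = 410 Hz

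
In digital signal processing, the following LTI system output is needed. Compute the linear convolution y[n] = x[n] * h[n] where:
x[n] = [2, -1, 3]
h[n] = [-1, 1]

y[n] = sum_k x[k]*h[n-k]. Output length = len(x) + len(h) - 1 = 3 + 2 - 1 = 4.
y[0] = 2*-1 = -2
y[1] = -1*-1 + 2*1 = 3
y[2] = 3*-1 + -1*1 = -4
y[3] = 3*1 = 3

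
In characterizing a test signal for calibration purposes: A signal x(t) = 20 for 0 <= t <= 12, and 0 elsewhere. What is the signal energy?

Energy = integral of |x(t)|^2 dt over the signal duration
= 20^2 * 12 = 400 * 12 = 4800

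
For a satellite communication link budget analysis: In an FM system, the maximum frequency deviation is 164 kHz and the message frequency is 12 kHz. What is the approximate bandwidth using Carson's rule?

Carson's rule: BW = 2*(delta_f + f_m)
= 2*(164 + 12) kHz = 352 kHz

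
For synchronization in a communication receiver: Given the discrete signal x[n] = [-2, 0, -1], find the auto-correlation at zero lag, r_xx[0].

The auto-correlation at zero lag r_xx[0] equals the signal energy.
r_xx[0] = sum of x[n]^2 = (-2)^2 + 0^2 + (-1)^2
= 4 + 0 + 1 = 5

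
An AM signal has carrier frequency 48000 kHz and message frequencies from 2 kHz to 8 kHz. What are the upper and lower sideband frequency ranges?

Upper sideband (USB) = fc + [fm_low, fm_high] = 48000 + [2, 8] = [48002, 48008] kHz
Lower sideband (LSB) = fc - [fm_high, fm_low] = 48000 - [8, 2] = [47992, 47998] kHz
Total occupied spectrum: 47992 kHz to 48008 kHz (plus carrier at 48000 kHz)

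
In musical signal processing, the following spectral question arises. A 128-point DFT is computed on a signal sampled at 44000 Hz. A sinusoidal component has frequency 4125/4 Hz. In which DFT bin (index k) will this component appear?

DFT frequency resolution = f_s/N = 44000/128 = 1375/4 Hz
Bin index k = f_signal / resolution = 4125/4 / 1375/4 = 3
The signal frequency 4125/4 Hz falls in DFT bin k = 3.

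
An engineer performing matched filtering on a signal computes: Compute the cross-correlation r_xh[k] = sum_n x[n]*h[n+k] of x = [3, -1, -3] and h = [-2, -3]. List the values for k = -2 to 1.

Both sequences indexed from 0 and zero outside their support.
Lags with overlap: k = -2 to 1.
  r_xh[-2] = x[2]*h[0] = 6
  r_xh[-1] = x[1]*h[0] + x[2]*h[1] = 11
  r_xh[0] = x[0]*h[0] + x[1]*h[1] = -3
  r_xh[1] = x[0]*h[1] = -9
r_xh = [6, 11, -3, -9] (for k = -2, ..., 1)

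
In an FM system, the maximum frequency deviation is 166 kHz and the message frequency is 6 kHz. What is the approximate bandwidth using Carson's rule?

Carson's rule: BW = 2*(delta_f + f_m)
= 2*(166 + 6) kHz = 344 kHz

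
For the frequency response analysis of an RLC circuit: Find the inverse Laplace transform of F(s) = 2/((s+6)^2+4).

Standard pair: w/((s+a)^2+w^2) <-> e^(-at)*sin(wt)*u(t)
With a=6, w=2: f(t) = e^(-6t)*sin(2t)*u(t)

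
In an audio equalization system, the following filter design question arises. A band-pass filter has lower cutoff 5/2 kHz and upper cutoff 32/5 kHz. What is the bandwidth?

Bandwidth = f_high - f_low
= 32/5 kHz - 5/2 kHz = 39/10 kHz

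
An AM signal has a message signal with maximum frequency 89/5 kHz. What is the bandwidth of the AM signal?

In AM (double-sideband), the bandwidth is twice the message frequency.
BW = 2 * f_m = 2 * 89/5 kHz = 178/5 kHz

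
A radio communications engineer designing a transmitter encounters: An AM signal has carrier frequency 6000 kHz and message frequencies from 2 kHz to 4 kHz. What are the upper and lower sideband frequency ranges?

Upper sideband (USB) = fc + [fm_low, fm_high] = 6000 + [2, 4] = [6002, 6004] kHz
Lower sideband (LSB) = fc - [fm_high, fm_low] = 6000 - [4, 2] = [5996, 5998] kHz
Total occupied spectrum: 5996 kHz to 6004 kHz (plus carrier at 6000 kHz)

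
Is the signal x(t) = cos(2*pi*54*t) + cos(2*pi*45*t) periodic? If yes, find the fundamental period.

f1 = 54 Hz, f2 = 45 Hz
Period T1 = 1/54, T2 = 1/45
Ratio T1/T2 = 45/54, which is rational.
The signal is periodic with fundamental period T = 1/GCD(54,45) = 1/9 s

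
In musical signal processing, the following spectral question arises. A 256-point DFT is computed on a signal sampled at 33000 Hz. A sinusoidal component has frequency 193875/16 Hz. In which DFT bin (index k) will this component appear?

DFT frequency resolution = f_s/N = 33000/256 = 4125/32 Hz
Bin index k = f_signal / resolution = 193875/16 / 4125/32 = 94
The signal frequency 193875/16 Hz falls in DFT bin k = 94.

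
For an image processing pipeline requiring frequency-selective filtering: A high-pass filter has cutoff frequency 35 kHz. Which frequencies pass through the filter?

A high-pass filter passes all frequencies above the cutoff frequency 35 kHz and attenuates lower frequencies.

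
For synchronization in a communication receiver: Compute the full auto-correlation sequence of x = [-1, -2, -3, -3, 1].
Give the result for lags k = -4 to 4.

r_xx[k] = sum_m x[m]*x[m+k], indexed from 0, for k = -4 to 4:
  r_xx[-4] = x[4]*x[0] = -1
  r_xx[-3] = x[3]*x[0] + x[4]*x[1] = 1
  r_xx[-2] = x[2]*x[0] + x[3]*x[1] + x[4]*x[2] = 6
  r_xx[-1] = x[1]*x[0] + x[2]*x[1] + x[3]*x[2] + x[4]*x[3] = 14
  r_xx[0] = x[0]*x[0] + x[1]*x[1] + x[2]*x[2] + x[3]*x[3] + x[4]*x[4] = 24
  r_xx[1] = x[0]*x[1] + x[1]*x[2] + x[2]*x[3] + x[3]*x[4] = 14
  r_xx[2] = x[0]*x[2] + x[1]*x[3] + x[2]*x[4] = 6
  r_xx[3] = x[0]*x[3] + x[1]*x[4] = 1
  r_xx[4] = x[0]*x[4] = -1
r_xx = [-1, 1, 6, 14, 24, 14, 6, 1, -1]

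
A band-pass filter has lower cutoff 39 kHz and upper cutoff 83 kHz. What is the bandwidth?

Bandwidth = f_high - f_low
= 83 kHz - 39 kHz = 44 kHz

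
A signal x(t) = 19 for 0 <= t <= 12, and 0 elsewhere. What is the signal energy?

Energy = integral of |x(t)|^2 dt over the signal duration
= 19^2 * 12 = 361 * 12 = 4332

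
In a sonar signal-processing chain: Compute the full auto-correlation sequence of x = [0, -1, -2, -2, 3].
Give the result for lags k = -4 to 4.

r_xx[k] = sum_m x[m]*x[m+k], indexed from 0, for k = -4 to 4:
  r_xx[-4] = x[4]*x[0] = 0
  r_xx[-3] = x[3]*x[0] + x[4]*x[1] = -3
  r_xx[-2] = x[2]*x[0] + x[3]*x[1] + x[4]*x[2] = -4
  r_xx[-1] = x[1]*x[0] + x[2]*x[1] + x[3]*x[2] + x[4]*x[3] = 0
  r_xx[0] = x[0]*x[0] + x[1]*x[1] + x[2]*x[2] + x[3]*x[3] + x[4]*x[4] = 18
  r_xx[1] = x[0]*x[1] + x[1]*x[2] + x[2]*x[3] + x[3]*x[4] = 0
  r_xx[2] = x[0]*x[2] + x[1]*x[3] + x[2]*x[4] = -4
  r_xx[3] = x[0]*x[3] + x[1]*x[4] = -3
  r_xx[4] = x[0]*x[4] = 0
r_xx = [0, -3, -4, 0, 18, 0, -4, -3, 0]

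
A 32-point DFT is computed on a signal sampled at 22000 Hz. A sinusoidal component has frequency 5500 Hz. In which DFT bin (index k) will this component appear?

DFT frequency resolution = f_s/N = 22000/32 = 1375/2 Hz
Bin index k = f_signal / resolution = 5500 / 1375/2 = 8
The signal frequency 5500 Hz falls in DFT bin k = 8.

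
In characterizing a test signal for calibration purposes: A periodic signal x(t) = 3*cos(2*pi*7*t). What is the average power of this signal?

Average power of A*cos(wt) is A^2/2.
P = 3^2 / 2 = 9/2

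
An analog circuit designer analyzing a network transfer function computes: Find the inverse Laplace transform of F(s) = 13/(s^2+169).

Standard pair: w/(s^2+w^2) <-> sin(wt)*u(t)
Recognize w^2 = 169, so w = 13; numerator 13 = 1*13.
f(t) = sin(13t)*u(t)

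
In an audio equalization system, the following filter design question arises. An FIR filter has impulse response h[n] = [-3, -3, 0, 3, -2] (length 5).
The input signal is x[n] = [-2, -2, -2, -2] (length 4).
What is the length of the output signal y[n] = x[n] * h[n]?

For linear convolution, the output length is:
len(y) = len(x) + len(h) - 1 = 4 + 5 - 1 = 8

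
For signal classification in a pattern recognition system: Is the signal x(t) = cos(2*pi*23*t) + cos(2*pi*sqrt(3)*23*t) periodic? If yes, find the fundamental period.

f1 = 23 Hz, f2 = 23*sqrt(3) Hz
Ratio f2/f1 = sqrt(3), which is irrational.
Since the frequency ratio is irrational, no common period exists.
The signal is not periodic.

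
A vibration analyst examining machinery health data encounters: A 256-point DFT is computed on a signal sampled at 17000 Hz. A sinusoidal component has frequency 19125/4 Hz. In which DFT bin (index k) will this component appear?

DFT frequency resolution = f_s/N = 17000/256 = 2125/32 Hz
Bin index k = f_signal / resolution = 19125/4 / 2125/32 = 72
The signal frequency 19125/4 Hz falls in DFT bin k = 72.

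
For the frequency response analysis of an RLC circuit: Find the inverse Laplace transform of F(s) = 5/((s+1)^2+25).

Standard pair: w/((s+a)^2+w^2) <-> e^(-at)*sin(wt)*u(t)
With a=1, w=5: f(t) = e^(-t)*sin(5t)*u(t)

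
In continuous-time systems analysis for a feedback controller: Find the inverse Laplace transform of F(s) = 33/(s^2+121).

Standard pair: w/(s^2+w^2) <-> sin(wt)*u(t)
Recognize w^2 = 121, so w = 11; numerator 33 = 3*11.
f(t) = 3*sin(11t)*u(t)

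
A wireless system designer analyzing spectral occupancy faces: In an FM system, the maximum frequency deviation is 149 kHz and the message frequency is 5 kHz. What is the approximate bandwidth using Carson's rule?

Carson's rule: BW = 2*(delta_f + f_m)
= 2*(149 + 5) kHz = 308 kHz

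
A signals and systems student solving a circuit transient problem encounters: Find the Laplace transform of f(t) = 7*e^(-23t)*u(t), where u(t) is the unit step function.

Standard Laplace transform pair:
e^(-at)*u(t) <-> 1/(s+a)
With a = 23: L{7*e^(-23t)*u(t)} = 7/(s+23), ROC: Re(s) > -23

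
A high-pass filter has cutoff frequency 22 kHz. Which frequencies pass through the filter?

A high-pass filter passes all frequencies above the cutoff frequency 22 kHz and attenuates lower frequencies.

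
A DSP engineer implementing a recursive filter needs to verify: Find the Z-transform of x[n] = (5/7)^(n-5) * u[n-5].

Time-shifting property: if X(z) = Z{x[n]}, then Z{x[n-d]} = z^(-d) * X(z)
X(z) = z/(z - 5/7) for x[n] = (5/7)^n * u[n]
Z{x[n-5]} = z^(-5) * z/(z - 5/7) = z^(-4)/(z - 5/7)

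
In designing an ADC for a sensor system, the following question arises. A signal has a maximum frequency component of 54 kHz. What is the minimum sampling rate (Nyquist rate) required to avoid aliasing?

By the Nyquist-Shannon sampling theorem,
the minimum sampling rate (Nyquist rate) must be at least 2 * f_max.
Nyquist rate = 2 * 54 kHz = 108 kHz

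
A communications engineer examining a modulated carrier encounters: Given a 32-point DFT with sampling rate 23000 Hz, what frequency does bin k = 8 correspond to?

The frequency of DFT bin k is: f_k = k * f_s / N
f_8 = 8 * 23000 / 32 = 5750 Hz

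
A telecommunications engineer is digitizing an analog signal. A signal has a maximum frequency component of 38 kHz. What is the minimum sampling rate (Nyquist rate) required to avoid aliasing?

By the Nyquist-Shannon sampling theorem,
the minimum sampling rate (Nyquist rate) must be at least 2 * f_max.
Nyquist rate = 2 * 38 kHz = 76 kHz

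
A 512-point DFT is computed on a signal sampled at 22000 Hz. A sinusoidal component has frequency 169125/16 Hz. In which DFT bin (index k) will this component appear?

DFT frequency resolution = f_s/N = 22000/512 = 1375/32 Hz
Bin index k = f_signal / resolution = 169125/16 / 1375/32 = 246
The signal frequency 169125/16 Hz falls in DFT bin k = 246.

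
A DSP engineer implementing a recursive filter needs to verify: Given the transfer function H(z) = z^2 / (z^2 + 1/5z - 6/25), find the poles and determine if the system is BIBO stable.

Poles are roots of the denominator: z^2 + 1/5z - 6/25 = 0.
Quadratic formula: z = [-(1/5) +/- sqrt((1/5)^2 - 4*(-6/25))] / 2
Discriminant = 1/25 + 24/25 = 1; sqrt = 1.
z = (-1/5 +/- 1) / 2 => z = 2/5 or z = -3/5.
|p1| = 3/5, |p2| = 2/5.
For BIBO stability, all poles must lie inside the unit circle (|p| < 1).
System is STABLE since both |p| < 1.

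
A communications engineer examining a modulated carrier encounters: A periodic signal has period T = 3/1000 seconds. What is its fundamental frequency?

The fundamental frequency is the reciprocal of the period.
f = 1/T = 1/(3/1000) = 1000/3 Hz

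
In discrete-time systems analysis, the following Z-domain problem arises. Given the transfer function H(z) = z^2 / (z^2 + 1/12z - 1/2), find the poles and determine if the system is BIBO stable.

Poles are roots of the denominator: z^2 + 1/12z - 1/2 = 0.
Quadratic formula: z = [-(1/12) +/- sqrt((1/12)^2 - 4*(-1/2))] / 2
Discriminant = 1/144 + 2 = 289/144; sqrt = 17/12.
z = (-1/12 +/- 17/12) / 2 => z = 2/3 or z = -3/4.
|p1| = 2/3, |p2| = 3/4.
For BIBO stability, all poles must lie inside the unit circle (|p| < 1).
System is STABLE since both |p| < 1.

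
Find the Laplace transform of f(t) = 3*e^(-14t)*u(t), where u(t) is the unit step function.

Standard Laplace transform pair:
e^(-at)*u(t) <-> 1/(s+a)
With a = 14: L{3*e^(-14t)*u(t)} = 3/(s+14), ROC: Re(s) > -14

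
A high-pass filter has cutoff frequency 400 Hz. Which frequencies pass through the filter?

A high-pass filter passes all frequencies above the cutoff frequency 400 Hz and attenuates lower frequencies.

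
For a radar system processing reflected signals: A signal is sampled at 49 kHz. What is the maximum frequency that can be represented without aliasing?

The maximum frequency that can be represented without aliasing
is the Nyquist frequency: f_max = f_s / 2 = 49 kHz / 2 = 49/2 kHz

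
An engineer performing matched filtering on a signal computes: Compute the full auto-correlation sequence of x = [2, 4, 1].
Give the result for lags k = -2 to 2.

r_xx[k] = sum_m x[m]*x[m+k], indexed from 0, for k = -2 to 2:
  r_xx[-2] = x[2]*x[0] = 2
  r_xx[-1] = x[1]*x[0] + x[2]*x[1] = 12
  r_xx[0] = x[0]*x[0] + x[1]*x[1] + x[2]*x[2] = 21
  r_xx[1] = x[0]*x[1] + x[1]*x[2] = 12
  r_xx[2] = x[0]*x[2] = 2
r_xx = [2, 12, 21, 12, 2]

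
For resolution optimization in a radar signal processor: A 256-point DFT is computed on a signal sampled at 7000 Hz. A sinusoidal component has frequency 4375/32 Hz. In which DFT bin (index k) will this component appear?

DFT frequency resolution = f_s/N = 7000/256 = 875/32 Hz
Bin index k = f_signal / resolution = 4375/32 / 875/32 = 5
The signal frequency 4375/32 Hz falls in DFT bin k = 5.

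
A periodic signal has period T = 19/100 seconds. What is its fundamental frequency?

The fundamental frequency is the reciprocal of the period.
f = 1/T = 1/(19/100) = 100/19 Hz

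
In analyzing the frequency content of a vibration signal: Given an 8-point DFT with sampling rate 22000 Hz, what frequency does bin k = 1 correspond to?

The frequency of DFT bin k is: f_k = k * f_s / N
f_1 = 1 * 22000 / 8 = 2750 Hz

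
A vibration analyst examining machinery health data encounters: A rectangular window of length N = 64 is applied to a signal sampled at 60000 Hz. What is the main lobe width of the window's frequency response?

For a rectangular window of length N,
the main lobe width in frequency is 2*f_s/N.
= 2*60000/64 = 1875 Hz
This determines the minimum frequency separation for resolving two sinusoids.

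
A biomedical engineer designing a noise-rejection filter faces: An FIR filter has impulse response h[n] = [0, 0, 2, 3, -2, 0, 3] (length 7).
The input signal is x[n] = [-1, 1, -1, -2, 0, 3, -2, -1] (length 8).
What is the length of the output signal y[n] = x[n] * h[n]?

For linear convolution, the output length is:
len(y) = len(x) + len(h) - 1 = 8 + 7 - 1 = 14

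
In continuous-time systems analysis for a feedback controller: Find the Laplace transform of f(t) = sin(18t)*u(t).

Standard pair: sin(wt)*u(t) <-> w/(s^2+w^2)
With w = 18: L{sin(18t)*u(t)} = 18/(s^2+324)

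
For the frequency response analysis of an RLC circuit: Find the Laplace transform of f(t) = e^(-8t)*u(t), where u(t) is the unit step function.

Standard Laplace transform pair:
e^(-at)*u(t) <-> 1/(s+a)
With a = 8: L{e^(-8t)*u(t)} = 1/(s+8), ROC: Re(s) > -8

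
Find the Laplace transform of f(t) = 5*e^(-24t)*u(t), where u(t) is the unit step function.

Standard Laplace transform pair:
e^(-at)*u(t) <-> 1/(s+a)
With a = 24: L{5*e^(-24t)*u(t)} = 5/(s+24), ROC: Re(s) > -24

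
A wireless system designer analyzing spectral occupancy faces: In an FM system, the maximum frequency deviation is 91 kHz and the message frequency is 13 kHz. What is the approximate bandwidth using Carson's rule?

Carson's rule: BW = 2*(delta_f + f_m)
= 2*(91 + 13) kHz = 208 kHz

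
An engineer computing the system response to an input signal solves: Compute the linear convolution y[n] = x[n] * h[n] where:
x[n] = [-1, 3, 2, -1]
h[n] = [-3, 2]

y[n] = sum_k x[k]*h[n-k]. Output length = len(x) + len(h) - 1 = 4 + 2 - 1 = 5.
y[0] = -1*-3 = 3
y[1] = 3*-3 + -1*2 = -11
y[2] = 2*-3 + 3*2 = 0
y[3] = -1*-3 + 2*2 = 7
y[4] = -1*2 = -2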